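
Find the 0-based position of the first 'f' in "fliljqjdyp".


Input string: 'fliljqjdyp'
Target: 'f'
Scanning left to right: s[0]='f'
First match at index: 0


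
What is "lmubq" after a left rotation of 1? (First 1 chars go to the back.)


Input: 'lmubq', shift = 1
Operation: split at index 1 and swap parts
Front part s[0:1] = 'l'
Back part s[1:] = 'mubq'
Rotated = back + front = 'mubq' + 'l'
Result: mubql


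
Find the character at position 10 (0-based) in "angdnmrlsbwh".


Input string: 'angdnmrlsbwh'
Operation: get character at index 10
Index mapping: s[0]='a', s[1]='n', s[2]='g', s[3]='d', s[4]='n', s[5]='m', s[6]='r', s[7]='l', s[8]='s', s[9]='b', s[10]='w'
Result: 'w'


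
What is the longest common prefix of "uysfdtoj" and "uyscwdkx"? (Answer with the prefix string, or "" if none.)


String 1: 'uysfdtoj'
String 2: 'uyscwdkx'
Compare position by position:
pos 0: 'u' vs 'u' match
pos 1: 'y' vs 'y' match
pos 2: 's' vs 's' match
pos 3: 'f' vs 'c' differ -> stop
Longest common prefix: "uys" (length 3)


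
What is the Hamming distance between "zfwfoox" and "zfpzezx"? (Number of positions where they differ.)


String 1: 'zfwfoox'
String 2: 'zfpzezx'
Compare each position: pos 0: 'z'=='z', pos 1: 'f'=='f', pos 2: 'w'!='p', pos 3: 'f'!='z', pos 4: 'o'!='e', pos 5: 'o'!='z', pos 6: 'x'=='x'
Differing positions: 4
Hamming distance: 4


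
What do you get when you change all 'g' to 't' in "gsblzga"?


Input string: 'gsblzga'
Operation: replace 'g' with 't'
Positions of 'g': 0, 5
After replacement: tsblzta


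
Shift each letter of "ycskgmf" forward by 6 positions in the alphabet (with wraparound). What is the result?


Input: 'ycskgmf', shift = 6
Operation: for each letter, (position + 6) mod 26
Mapping: 'y'(24+6=30, 30 mod 26=4)->'e', 'c'(2+6=8)->'i', 's'(18+6=24)->'y', 'k'(10+6=16)->'q', 'g'(6+6=12)->'m', 'm'(12+6=18)->'s', 'f'(5+6=11)->'l'
Result: eiyqmsl


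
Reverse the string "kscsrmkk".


Input string: 'kscsrmkk'
Operation: reverse character order
Original order: 'k' -> 's' -> 'c' -> 's' -> 'r' -> 'm' -> 'k' -> 'k'
Reversed order: 'k' -> 'k' -> 'm' -> 'r' -> 's' -> 'c' -> 's' -> 'k'
Result: kkmrscsk


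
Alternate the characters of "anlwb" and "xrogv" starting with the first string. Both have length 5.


String 1: 'anlwb'
String 2: 'xrogv'
Operation: alternate characters
Pairs: 'a'+'x', 'n'+'r', 'l'+'o', 'w'+'g', 'b'+'v'
Result: axnrlowgbv


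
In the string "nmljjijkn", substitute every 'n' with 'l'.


Input string: 'nmljjijkn'
Operation: replace 'n' with 'l'
Positions of 'n': 0, 8
After replacement: lmljjijkl


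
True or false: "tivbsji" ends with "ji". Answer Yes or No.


Input string: 'tivbsji'
Suffix to check: 'ji'
Last 2 characters of input: 'ji'
Match: True
Result: Yes


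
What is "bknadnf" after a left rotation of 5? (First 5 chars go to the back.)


Input: 'bknadnf', shift = 5
Operation: split at index 5 and swap parts
Front part s[0:5] = 'bknad'
Back part s[5:] = 'nf'
Rotated = back + front = 'nf' + 'bknad'
Result: nfbknad


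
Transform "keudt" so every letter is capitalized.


Input string: 'keudt'
Operation: convert each letter to uppercase
Mapping: 'k'->'K', 'e'->'E', 'u'->'U', 'd'->'D', 't'->'T'
Result: KEUDT


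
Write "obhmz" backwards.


Input string: 'obhmz'
Operation: reverse character order
Original order: 'o' -> 'b' -> 'h' -> 'm' -> 'z'
Reversed order: 'z' -> 'm' -> 'h' -> 'b' -> 'o'
Result: zmhbo


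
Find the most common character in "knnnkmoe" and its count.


Input: 'knnnkmoe'
Operation: tally each character
Counts: 'e':1, 'k':2, 'm':1, 'n':3, 'o':1
Maximum: 'n' appears 3 times


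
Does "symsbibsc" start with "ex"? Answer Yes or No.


Input string: 'symsbibsc'
Prefix to check: 'ex'
First 2 characters of input: 'sy'
Match: False
Result: No


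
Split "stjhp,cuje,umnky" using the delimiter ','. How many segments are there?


Input string: 'stjhp,cuje,umnky'
Delimiter: ','
Split result: 'stjhp', 'cuje', 'umnky'
Number of parts: 3


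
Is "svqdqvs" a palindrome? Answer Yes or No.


Input string: 'svqdqvs'
Reversed: 'svqdqvs'
Compare pairs: s[0]='s' vs s[6]='s' (match), s[1]='v' vs s[5]='v' (match), s[2]='q' vs s[4]='q' (match)
Palindrome: Yes


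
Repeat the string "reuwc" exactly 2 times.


Input string: 'reuwc'
Operation: repeat 2 times
Concatenation: 'reuwc' + 'reuwc'
Result: reuwcreuwc


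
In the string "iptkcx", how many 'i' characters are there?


Input string: 'iptkcx'
Target character: 'i'
Scan each position: s[0]='i'
Matches found at indices: 0
Total: 1


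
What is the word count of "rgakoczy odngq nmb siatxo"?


Input string: 'rgakoczy odngq nmb siatxo'
Operation: split by spaces
Words found: 'rgakoczy', 'odngq', 'nmb', 'siatxo'
Word count: 4


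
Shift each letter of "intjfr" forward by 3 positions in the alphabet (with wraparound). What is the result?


Input: 'intjfr', shift = 3
Operation: for each letter, (position + 3) mod 26
Mapping: 'i'(8+3=11)->'l', 'n'(13+3=16)->'q', 't'(19+3=22)->'w', 'j'(9+3=12)->'m', 'f'(5+3=8)->'i', 'r'(17+3=20)->'u'
Result: lqwmiu


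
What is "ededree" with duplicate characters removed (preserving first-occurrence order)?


Input: 'ededree'
Operation: keep first occurrence of each character
Scan: s[0]='e' new -> keep; s[1]='d' new -> keep; s[2]='e' seen -> skip; s[3]='d' seen -> skip; s[4]='r' new -> keep; s[5]='e' seen -> skip; s[6]='e' seen -> skip
Result: edr


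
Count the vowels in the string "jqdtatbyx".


Input string: 'jqdtatbyx'
Operation: count vowels (a, e, i, o, u)
Scan: s[0]='j', s[1]='q', s[2]='d', s[3]='t', s[4]='a' (vowel), s[5]='t', s[6]='b', s[7]='y', s[8]='x'
Vowels found: 1
Result: 1


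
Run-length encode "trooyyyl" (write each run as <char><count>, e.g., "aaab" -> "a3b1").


Input: 'trooyyyl'
Operation: identify consecutive runs
Runs: 't' -> t1, 'r' -> r1, 'oo' -> o2, 'yyy' -> y3, 'l' -> l1
Encoded: t1r1o2y3l1


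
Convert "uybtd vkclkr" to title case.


Input string: 'uybtd vkclkr'
Operation: capitalize first letter of each word
Word transformations: 'uybtd'->'Uybtd', 'vkclkr'->'Vkclkr'
Result: Uybtd Vkclkr


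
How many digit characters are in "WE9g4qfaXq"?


Input string: 'WE9g4qfaXq'
Operation: count digit characters (0-9)
Scan: 'W', 'E', '9'(digit), 'g', '4'(digit), 'q', 'f', 'a', 'X', 'q'
Digits found: 2
Result: 2


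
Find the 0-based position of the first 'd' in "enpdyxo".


Input string: 'enpdyxo'
Target: 'd'
Scanning left to right: s[0]='e', s[1]='n', s[2]='p', s[3]='d'
First match at index: 3


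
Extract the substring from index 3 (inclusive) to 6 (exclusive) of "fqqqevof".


Input string: 'fqqqevof'
Operation: slice [3:6]
Extract characters: s[3]='q', s[4]='e', s[5]='v'
Result: qev


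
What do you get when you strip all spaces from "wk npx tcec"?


Input string: 'wk npx tcec'
Operation: remove all spaces
Words: 'wk', 'npx', 'tcec'
Join without spaces: wknpxtcec


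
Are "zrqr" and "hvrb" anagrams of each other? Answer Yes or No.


String 1: 'zrqr' -> sorted: 'qrrz'
String 2: 'hvrb' -> sorted: 'bhrv'
Compare sorted forms: 'qrrz' != 'bhrv'
Anagram: No


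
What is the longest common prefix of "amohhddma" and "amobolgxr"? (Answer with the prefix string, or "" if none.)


String 1: 'amohhddma'
String 2: 'amobolgxr'
Compare position by position:
pos 0: 'a' vs 'a' match
pos 1: 'm' vs 'm' match
pos 2: 'o' vs 'o' match
pos 3: 'h' vs 'b' differ -> stop
Longest common prefix: "amo" (length 3)


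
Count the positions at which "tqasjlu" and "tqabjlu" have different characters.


String 1: 'tqasjlu'
String 2: 'tqabjlu'
Compare each position: pos 0: 't'=='t', pos 1: 'q'=='q', pos 2: 'a'=='a', pos 3: 's'!='b', pos 4: 'j'=='j', pos 5: 'l'=='l', pos 6: 'u'=='u'
Differing positions: 1
Hamming distance: 1


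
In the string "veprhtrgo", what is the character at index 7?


Input string: 'veprhtrgo'
Operation: get character at index 7
Index mapping: s[0]='v', s[1]='e', s[2]='p', s[3]='r', s[4]='h', s[5]='t', s[6]='r', s[7]='g'
Result: 'g'


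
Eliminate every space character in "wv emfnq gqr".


Input string: 'wv emfnq gqr'
Operation: remove all spaces
Words: 'wv', 'emfnq', 'gqr'
Join without spaces: wvemfnqgqr


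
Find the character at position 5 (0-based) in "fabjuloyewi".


Input string: 'fabjuloyewi'
Operation: get character at index 5
Index mapping: s[0]='f', s[1]='a', s[2]='b', s[3]='j', s[4]='u', s[5]='l'
Result: 'l'


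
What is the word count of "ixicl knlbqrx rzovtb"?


Input string: 'ixicl knlbqrx rzovtb'
Operation: split by spaces
Words found: 'ixicl', 'knlbqrx', 'rzovtb'
Word count: 3


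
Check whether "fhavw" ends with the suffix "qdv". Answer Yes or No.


Input string: 'fhavw'
Suffix to check: 'qdv'
Last 3 characters of input: 'avw'
Match: False
Result: No


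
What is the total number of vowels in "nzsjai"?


Input string: 'nzsjai'
Operation: count vowels (a, e, i, o, u)
Scan: s[0]='n', s[1]='z', s[2]='s', s[3]='j', s[4]='a' (vowel), s[5]='i' (vowel)
Vowels found: 2
Result: 2


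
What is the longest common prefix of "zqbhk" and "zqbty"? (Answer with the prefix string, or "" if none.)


String 1: 'zqbhk'
String 2: 'zqbty'
Compare position by position:
pos 0: 'z' vs 'z' match
pos 1: 'q' vs 'q' match
pos 2: 'b' vs 'b' match
pos 3: 'h' vs 't' differ -> stop
Longest common prefix: "zqb" (length 3)


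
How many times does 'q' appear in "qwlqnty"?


Input string: 'qwlqnty'
Target character: 'q'
Scan each position: s[0]='q', s[3]='q'
Matches found at indices: 0, 3
Total: 2


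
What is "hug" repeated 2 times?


Input string: 'hug'
Operation: repeat 2 times
Concatenation: 'hug' + 'hug'
Result: hughug


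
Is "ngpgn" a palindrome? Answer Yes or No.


Input string: 'ngpgn'
Reversed: 'ngpgn'
Compare pairs: s[0]='n' vs s[4]='n' (match), s[1]='g' vs s[3]='g' (match)
Palindrome: Yes


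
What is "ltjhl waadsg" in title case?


Input string: 'ltjhl waadsg'
Operation: capitalize first letter of each word
Word transformations: 'ltjhl'->'Ltjhl', 'waadsg'->'Waadsg'
Result: Ltjhl Waadsg


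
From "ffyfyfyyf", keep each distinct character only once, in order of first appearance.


Input: 'ffyfyfyyf'
Operation: keep first occurrence of each character
Scan: s[0]='f' new -> keep; s[1]='f' seen -> skip; s[2]='y' new -> keep; s[3]='f' seen -> skip; s[4]='y' seen -> skip; s[5]='f' seen -> skip; s[6]='y' seen -> skip; s[7]='y' seen -> skip; s[8]='f' seen -> skip
Result: fy


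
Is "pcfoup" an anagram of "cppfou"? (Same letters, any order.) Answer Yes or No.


String 1: 'cppfou' -> sorted: 'cfoppu'
String 2: 'pcfoup' -> sorted: 'cfoppu'
Compare sorted forms: 'cfoppu' == 'cfoppu'
Anagram: Yes


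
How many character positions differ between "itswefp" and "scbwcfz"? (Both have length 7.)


String 1: 'itswefp'
String 2: 'scbwcfz'
Compare each position: pos 0: 'i'!='s', pos 1: 't'!='c', pos 2: 's'!='b', pos 3: 'w'=='w', pos 4: 'e'!='c', pos 5: 'f'=='f', pos 6: 'p'!='z'
Differing positions: 5
Hamming distance: 5


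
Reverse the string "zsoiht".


Input string: 'zsoiht'
Operation: reverse character order
Original order: 'z' -> 's' -> 'o' -> 'i' -> 'h' -> 't'
Reversed order: 't' -> 'h' -> 'i' -> 'o' -> 's' -> 'z'
Result: thiosz


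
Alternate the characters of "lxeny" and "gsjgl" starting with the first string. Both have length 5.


String 1: 'lxeny'
String 2: 'gsjgl'
Operation: alternate characters
Pairs: 'l'+'g', 'x'+'s', 'e'+'j', 'n'+'g', 'y'+'l'
Result: lgxsejngyl


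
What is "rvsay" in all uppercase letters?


Input string: 'rvsay'
Operation: convert each letter to uppercase
Mapping: 'r'->'R', 'v'->'V', 's'->'S', 'a'->'A', 'y'->'Y'
Result: RVSAY


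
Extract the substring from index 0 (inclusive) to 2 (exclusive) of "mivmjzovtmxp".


Input string: 'mivmjzovtmxp'
Operation: slice [0:2]
Extract characters: s[0]='m', s[1]='i'
Result: mi


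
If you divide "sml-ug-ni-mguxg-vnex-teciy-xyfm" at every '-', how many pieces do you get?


Input string: 'sml-ug-ni-mguxg-vnex-teciy-xyfm'
Delimiter: '-'
Split result: 'sml', 'ug', 'ni', 'mguxg', 'vnex', 'teciy', 'xyfm'
Number of parts: 7


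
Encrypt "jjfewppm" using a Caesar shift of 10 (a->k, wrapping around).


Input: 'jjfewppm', shift = 10
Operation: for each letter, (position + 10) mod 26
Mapping: 'j'(9+10=19)->'t', 'j'(9+10=19)->'t', 'f'(5+10=15)->'p', 'e'(4+10=14)->'o', 'w'(22+10=32, 32 mod 26=6)->'g', 'p'(15+10=25)->'z', 'p'(15+10=25)->'z', 'm'(12+10=22)->'w'
Result: ttpogzzw


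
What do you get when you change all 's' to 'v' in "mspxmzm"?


Input string: 'mspxmzm'
Operation: replace 's' with 'v'
Positions of 's': 1
After replacement: mvpxmzm


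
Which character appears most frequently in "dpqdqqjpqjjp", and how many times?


Input: 'dpqdqqjpqjjp'
Operation: tally each character
Counts: 'd':2, 'j':3, 'p':3, 'q':4
Maximum: 'q' appears 4 times


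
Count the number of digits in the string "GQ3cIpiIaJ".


Input string: 'GQ3cIpiIaJ'
Operation: count digit characters (0-9)
Scan: 'G', 'Q', '3'(digit), 'c', 'I', 'p', 'i', 'I', 'a', 'J'
Digits found: 1
Result: 1


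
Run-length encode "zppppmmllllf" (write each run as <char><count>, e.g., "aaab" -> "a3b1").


Input: 'zppppmmllllf'
Operation: identify consecutive runs
Runs: 'z' -> z1, 'pppp' -> p4, 'mm' -> m2, 'llll' -> l4, 'f' -> f1
Encoded: z1p4m2l4f1


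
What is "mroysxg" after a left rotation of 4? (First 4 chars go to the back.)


Input: 'mroysxg', shift = 4
Operation: split at index 4 and swap parts
Front part s[0:4] = 'mroy'
Back part s[4:] = 'sxg'
Rotated = back + front = 'sxg' + 'mroy'
Result: sxgmroy


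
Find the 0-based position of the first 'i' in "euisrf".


Input string: 'euisrf'
Target: 'i'
Scanning left to right: s[0]='e', s[1]='u', s[2]='i'
First match at index: 2


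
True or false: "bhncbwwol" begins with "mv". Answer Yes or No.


Input string: 'bhncbwwol'
Prefix to check: 'mv'
First 2 characters of input: 'bh'
Match: False
Result: No


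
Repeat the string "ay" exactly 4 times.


Input string: 'ay'
Operation: repeat 4 times
Concatenation: 'ay' + 'ay' + 'ay' + 'ay'
Result: ayayayay


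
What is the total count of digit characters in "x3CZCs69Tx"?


Input string: 'x3CZCs69Tx'
Operation: count digit characters (0-9)
Scan: 'x', '3'(digit), 'C', 'Z', 'C', 's', '6'(digit), '9'(digit), 'T', 'x'
Digits found: 3
Result: 3


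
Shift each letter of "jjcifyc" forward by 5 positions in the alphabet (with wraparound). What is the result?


Input: 'jjcifyc', shift = 5
Operation: for each letter, (position + 5) mod 26
Mapping: 'j'(9+5=14)->'o', 'j'(9+5=14)->'o', 'c'(2+5=7)->'h', 'i'(8+5=13)->'n', 'f'(5+5=10)->'k', 'y'(24+5=29, 29 mod 26=3)->'d', 'c'(2+5=7)->'h'
Result: oohnkdh


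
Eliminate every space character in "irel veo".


Input string: 'irel veo'
Operation: remove all spaces
Words: 'irel', 'veo'
Join without spaces: irelveo


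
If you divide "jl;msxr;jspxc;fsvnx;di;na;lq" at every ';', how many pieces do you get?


Input string: 'jl;msxr;jspxc;fsvnx;di;na;lq'
Delimiter: ';'
Split result: 'jl', 'msxr', 'jspxc', 'fsvnx', 'di', 'na', 'lq'
Number of parts: 7


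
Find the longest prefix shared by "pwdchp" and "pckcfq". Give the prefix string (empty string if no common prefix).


String 1: 'pwdchp'
String 2: 'pckcfq'
Compare position by position:
pos 0: 'p' vs 'p' match
pos 1: 'w' vs 'c' differ -> stop
Longest common prefix: "p" (length 1)


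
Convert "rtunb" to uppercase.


Input string: 'rtunb'
Operation: convert each letter to uppercase
Mapping: 'r'->'R', 't'->'T', 'u'->'U', 'n'->'N', 'b'->'B'
Result: RTUNB


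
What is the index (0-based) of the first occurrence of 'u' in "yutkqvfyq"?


Input string: 'yutkqvfyq'
Target: 'u'
Scanning left to right: s[0]='y', s[1]='u'
First match at index: 1


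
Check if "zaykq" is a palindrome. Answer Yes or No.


Input string: 'zaykq'
Reversed: 'qkyaz'
Compare pairs: s[0]='z' vs s[4]='q' (mismatch), s[1]='a' vs s[3]='k' (mismatch)
Palindrome: No


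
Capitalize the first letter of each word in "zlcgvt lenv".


Input string: 'zlcgvt lenv'
Operation: capitalize first letter of each word
Word transformations: 'zlcgvt'->'Zlcgvt', 'lenv'->'Lenv'
Result: Zlcgvt Lenv


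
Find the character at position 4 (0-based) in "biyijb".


Input string: 'biyijb'
Operation: get character at index 4
Index mapping: s[0]='b', s[1]='i', s[2]='y', s[3]='i', s[4]='j'
Result: 'j'


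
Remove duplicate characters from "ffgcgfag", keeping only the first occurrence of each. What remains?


Input: 'ffgcgfag'
Operation: keep first occurrence of each character
Scan: s[0]='f' new -> keep; s[1]='f' seen -> skip; s[2]='g' new -> keep; s[3]='c' new -> keep; s[4]='g' seen -> skip; s[5]='f' seen -> skip; s[6]='a' new -> keep; s[7]='g' seen -> skip
Result: fgca


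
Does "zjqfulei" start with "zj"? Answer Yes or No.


Input string: 'zjqfulei'
Prefix to check: 'zj'
First 2 characters of input: 'zj'
Match: True
Result: Yes


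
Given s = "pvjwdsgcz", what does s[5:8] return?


Input string: 'pvjwdsgcz'
Operation: slice [5:8]
Extract characters: s[5]='s', s[6]='g', s[7]='c'
Result: sgc


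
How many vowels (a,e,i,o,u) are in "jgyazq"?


Input string: 'jgyazq'
Operation: count vowels (a, e, i, o, u)
Scan: s[0]='j', s[1]='g', s[2]='y', s[3]='a' (vowel), s[4]='z', s[5]='q'
Vowels found: 1
Result: 1


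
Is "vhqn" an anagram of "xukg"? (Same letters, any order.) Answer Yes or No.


String 1: 'xukg' -> sorted: 'gkux'
String 2: 'vhqn' -> sorted: 'hnqv'
Compare sorted forms: 'gkux' != 'hnqv'
Anagram: No


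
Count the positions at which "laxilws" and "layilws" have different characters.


String 1: 'laxilws'
String 2: 'layilws'
Compare each position: pos 0: 'l'=='l', pos 1: 'a'=='a', pos 2: 'x'!='y', pos 3: 'i'=='i', pos 4: 'l'=='l', pos 5: 'w'=='w', pos 6: 's'=='s'
Differing positions: 1
Hamming distance: 1


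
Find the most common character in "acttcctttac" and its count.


Input: 'acttcctttac'
Operation: tally each character
Counts: 'a':2, 'c':4, 't':5
Maximum: 't' appears 5 times


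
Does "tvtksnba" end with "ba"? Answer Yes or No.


Input string: 'tvtksnba'
Suffix to check: 'ba'
Last 2 characters of input: 'ba'
Match: True
Result: Yes


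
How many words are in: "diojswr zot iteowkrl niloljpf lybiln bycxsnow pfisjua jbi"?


Input string: 'diojswr zot iteowkrl niloljpf lybiln bycxsnow pfisjua jbi'
Operation: split by spaces
Words found: 'diojswr', 'zot', 'iteowkrl', 'niloljpf', 'lybiln', 'bycxsnow', 'pfisjua', 'jbi'
Word count: 8


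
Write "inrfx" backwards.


Input string: 'inrfx'
Operation: reverse character order
Original order: 'i' -> 'n' -> 'r' -> 'f' -> 'x'
Reversed order: 'x' -> 'f' -> 'r' -> 'n' -> 'i'
Result: xfrni


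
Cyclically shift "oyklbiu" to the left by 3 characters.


Input: 'oyklbiu', shift = 3
Operation: split at index 3 and swap parts
Front part s[0:3] = 'oyk'
Back part s[3:] = 'lbiu'
Rotated = back + front = 'lbiu' + 'oyk'
Result: lbiuoyk


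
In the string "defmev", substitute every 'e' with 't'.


Input string: 'defmev'
Operation: replace 'e' with 't'
Positions of 'e': 1, 4
After replacement: dtfmtv


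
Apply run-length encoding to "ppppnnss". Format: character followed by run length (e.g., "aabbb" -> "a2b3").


Input: 'ppppnnss'
Operation: identify consecutive runs
Runs: 'pppp' -> p4, 'nn' -> n2, 'ss' -> s2
Encoded: p4n2s2


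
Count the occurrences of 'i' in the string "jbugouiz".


Input string: 'jbugouiz'
Target character: 'i'
Scan each position: s[6]='i'
Matches found at indices: 6
Total: 1


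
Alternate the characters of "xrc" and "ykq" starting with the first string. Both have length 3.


String 1: 'xrc'
String 2: 'ykq'
Operation: alternate characters
Pairs: 'x'+'y', 'r'+'k', 'c'+'q'
Result: xyrkcq


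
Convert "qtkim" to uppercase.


Input string: 'qtkim'
Operation: convert each letter to uppercase
Mapping: 'q'->'Q', 't'->'T', 'k'->'K', 'i'->'I', 'm'->'M'
Result: QTKIM


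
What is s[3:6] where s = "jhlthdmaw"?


Input string: 'jhlthdmaw'
Operation: slice [3:6]
Extract characters: s[3]='t', s[4]='h', s[5]='d'
Result: thd


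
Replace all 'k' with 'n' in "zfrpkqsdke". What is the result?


Input string: 'zfrpkqsdke'
Operation: replace 'k' with 'n'
Positions of 'k': 4, 8
After replacement: zfrpnqsdne


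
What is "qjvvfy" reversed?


Input string: 'qjvvfy'
Operation: reverse character order
Original order: 'q' -> 'j' -> 'v' -> 'v' -> 'f' -> 'y'
Reversed order: 'y' -> 'f' -> 'v' -> 'v' -> 'j' -> 'q'
Result: yfvvjq


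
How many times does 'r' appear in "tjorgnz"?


Input string: 'tjorgnz'
Target character: 'r'
Scan each position: s[3]='r'
Matches found at indices: 3
Total: 1


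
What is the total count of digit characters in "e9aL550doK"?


Input string: 'e9aL550doK'
Operation: count digit characters (0-9)
Scan: 'e', '9'(digit), 'a', 'L', '5'(digit), '5'(digit), '0'(digit), 'd', 'o', 'K'
Digits found: 4
Result: 4


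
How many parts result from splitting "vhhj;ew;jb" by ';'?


Input string: 'vhhj;ew;jb'
Delimiter: ';'
Split result: 'vhhj', 'ew', 'jb'
Number of parts: 3


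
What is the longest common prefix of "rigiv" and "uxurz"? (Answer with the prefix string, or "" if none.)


String 1: 'rigiv'
String 2: 'uxurz'
Compare position by position:
pos 0: 'r' vs 'u' differ -> stop
Longest common prefix: "" (length 0)


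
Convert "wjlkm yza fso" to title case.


Input string: 'wjlkm yza fso'
Operation: capitalize first letter of each word
Word transformations: 'wjlkm'->'Wjlkm', 'yza'->'Yza', 'fso'->'Fso'
Result: Wjlkm Yza Fso


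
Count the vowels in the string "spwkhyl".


Input string: 'spwkhyl'
Operation: count vowels (a, e, i, o, u)
Scan: s[0]='s', s[1]='p', s[2]='w', s[3]='k', s[4]='h', s[5]='y', s[6]='l'
Vowels found: 0
Result: 0


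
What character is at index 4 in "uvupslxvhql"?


Input string: 'uvupslxvhql'
Operation: get character at index 4
Index mapping: s[0]='u', s[1]='v', s[2]='u', s[3]='p', s[4]='s'
Result: 's'


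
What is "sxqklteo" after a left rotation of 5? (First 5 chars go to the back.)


Input: 'sxqklteo', shift = 5
Operation: split at index 5 and swap parts
Front part s[0:5] = 'sxqkl'
Back part s[5:] = 'teo'
Rotated = back + front = 'teo' + 'sxqkl'
Result: teosxqkl


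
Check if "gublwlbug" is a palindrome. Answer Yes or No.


Input string: 'gublwlbug'
Reversed: 'gublwlbug'
Compare pairs: s[0]='g' vs s[8]='g' (match), s[1]='u' vs s[7]='u' (match), s[2]='b' vs s[6]='b' (match), s[3]='l' vs s[5]='l' (match)
Palindrome: Yes


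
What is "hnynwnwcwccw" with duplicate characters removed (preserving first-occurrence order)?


Input: 'hnynwnwcwccw'
Operation: keep first occurrence of each character
Scan: s[0]='h' new -> keep; s[1]='n' new -> keep; s[2]='y' new -> keep; s[3]='n' seen -> skip; s[4]='w' new -> keep; s[5]='n' seen -> skip; s[6]='w' seen -> skip; s[7]='c' new -> keep; s[8]='w' seen -> skip; s[9]='c' seen -> skip; s[10]='c' seen -> skip; s[11]='w' seen -> skip
Result: hnywc


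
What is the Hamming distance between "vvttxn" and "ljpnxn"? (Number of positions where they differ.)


String 1: 'vvttxn'
String 2: 'ljpnxn'
Compare each position: pos 0: 'v'!='l', pos 1: 'v'!='j', pos 2: 't'!='p', pos 3: 't'!='n', pos 4: 'x'=='x', pos 5: 'n'=='n'
Differing positions: 4
Hamming distance: 4


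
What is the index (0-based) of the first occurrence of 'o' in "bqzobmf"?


Input string: 'bqzobmf'
Target: 'o'
Scanning left to right: s[0]='b', s[1]='q', s[2]='z', s[3]='o'
First match at index: 3


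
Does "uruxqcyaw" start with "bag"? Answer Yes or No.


Input string: 'uruxqcyaw'
Prefix to check: 'bag'
First 3 characters of input: 'uru'
Match: False
Result: No


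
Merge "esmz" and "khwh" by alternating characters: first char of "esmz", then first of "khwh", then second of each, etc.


String 1: 'esmz'
String 2: 'khwh'
Operation: alternate characters
Pairs: 'e'+'k', 's'+'h', 'm'+'w', 'z'+'h'
Result: ekshmwzh


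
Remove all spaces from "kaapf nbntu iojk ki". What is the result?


Input string: 'kaapf nbntu iojk ki'
Operation: remove all spaces
Words: 'kaapf', 'nbntu', 'iojk', 'ki'
Join without spaces: kaapfnbntuiojkki


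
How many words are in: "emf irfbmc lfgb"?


Input string: 'emf irfbmc lfgb'
Operation: split by spaces
Words found: 'emf', 'irfbmc', 'lfgb'
Word count: 3


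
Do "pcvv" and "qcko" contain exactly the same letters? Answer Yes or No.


String 1: 'pcvv' -> sorted: 'cpvv'
String 2: 'qcko' -> sorted: 'ckoq'
Compare sorted forms: 'cpvv' != 'ckoq'
Anagram: No


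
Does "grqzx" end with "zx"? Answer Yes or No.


Input string: 'grqzx'
Suffix to check: 'zx'
Last 2 characters of input: 'zx'
Match: True
Result: Yes


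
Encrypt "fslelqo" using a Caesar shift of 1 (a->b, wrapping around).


Input: 'fslelqo', shift = 1
Operation: for each letter, (position + 1) mod 26
Mapping: 'f'(5+1=6)->'g', 's'(18+1=19)->'t', 'l'(11+1=12)->'m', 'e'(4+1=5)->'f', 'l'(11+1=12)->'m', 'q'(16+1=17)->'r', 'o'(14+1=15)->'p'
Result: gtmfmrp


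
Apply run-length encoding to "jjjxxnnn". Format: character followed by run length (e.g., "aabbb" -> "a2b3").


Input: 'jjjxxnnn'
Operation: identify consecutive runs
Runs: 'jjj' -> j3, 'xx' -> x2, 'nnn' -> n3
Encoded: j3x2n3


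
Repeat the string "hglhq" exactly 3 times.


Input string: 'hglhq'
Operation: repeat 3 times
Concatenation: 'hglhq' + 'hglhq' + 'hglhq'
Result: hglhqhglhqhglhq


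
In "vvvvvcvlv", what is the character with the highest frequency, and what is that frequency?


Input: 'vvvvvcvlv'
Operation: tally each character
Counts: 'c':1, 'l':1, 'v':7
Maximum: 'v' appears 7 times


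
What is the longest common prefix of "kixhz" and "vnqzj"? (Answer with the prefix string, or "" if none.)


String 1: 'kixhz'
String 2: 'vnqzj'
Compare position by position:
pos 0: 'k' vs 'v' differ -> stop
Longest common prefix: "" (length 0)


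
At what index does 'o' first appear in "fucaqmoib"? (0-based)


Input string: 'fucaqmoib'
Target: 'o'
Scanning left to right: s[0]='f', s[1]='u', s[2]='c', s[3]='a', s[4]='q', s[5]='m', s[6]='o'
First match at index: 6


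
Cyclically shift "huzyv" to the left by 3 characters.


Input: 'huzyv', shift = 3
Operation: split at index 3 and swap parts
Front part s[0:3] = 'huz'
Back part s[3:] = 'yv'
Rotated = back + front = 'yv' + 'huz'
Result: yvhuz


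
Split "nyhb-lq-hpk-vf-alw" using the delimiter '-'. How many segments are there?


Input string: 'nyhb-lq-hpk-vf-alw'
Delimiter: '-'
Split result: 'nyhb', 'lq', 'hpk', 'vf', 'alw'
Number of parts: 5


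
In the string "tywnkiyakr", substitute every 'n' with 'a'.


Input string: 'tywnkiyakr'
Operation: replace 'n' with 'a'
Positions of 'n': 3
After replacement: tywakiyakr


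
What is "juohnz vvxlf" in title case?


Input string: 'juohnz vvxlf'
Operation: capitalize first letter of each word
Word transformations: 'juohnz'->'Juohnz', 'vvxlf'->'Vvxlf'
Result: Juohnz Vvxlf


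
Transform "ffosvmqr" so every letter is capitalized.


Input string: 'ffosvmqr'
Operation: convert each letter to uppercase
Mapping: 'f'->'F', 'f'->'F', 'o'->'O', 's'->'S', 'v'->'V', 'm'->'M', 'q'->'Q', 'r'->'R'
Result: FFOSVMQR


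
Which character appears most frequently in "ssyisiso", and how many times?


Input: 'ssyisiso'
Operation: tally each character
Counts: 'i':2, 'o':1, 's':4, 'y':1
Maximum: 's' appears 4 times


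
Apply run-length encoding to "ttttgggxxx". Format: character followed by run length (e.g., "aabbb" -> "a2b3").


Input: 'ttttgggxxx'
Operation: identify consecutive runs
Runs: 'tttt' -> t4, 'ggg' -> g3, 'xxx' -> x3
Encoded: t4g3x3


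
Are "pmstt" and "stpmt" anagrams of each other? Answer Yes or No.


String 1: 'pmstt' -> sorted: 'mpstt'
String 2: 'stpmt' -> sorted: 'mpstt'
Compare sorted forms: 'mpstt' == 'mpstt'
Anagram: Yes


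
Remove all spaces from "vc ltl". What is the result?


Input string: 'vc ltl'
Operation: remove all spaces
Words: 'vc', 'ltl'
Join without spaces: vcltl


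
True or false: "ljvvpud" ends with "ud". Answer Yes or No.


Input string: 'ljvvpud'
Suffix to check: 'ud'
Last 2 characters of input: 'ud'
Match: True
Result: Yes


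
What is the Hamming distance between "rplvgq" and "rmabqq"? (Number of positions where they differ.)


String 1: 'rplvgq'
String 2: 'rmabqq'
Compare each position: pos 0: 'r'=='r', pos 1: 'p'!='m', pos 2: 'l'!='a', pos 3: 'v'!='b', pos 4: 'g'!='q', pos 5: 'q'=='q'
Differing positions: 4
Hamming distance: 4


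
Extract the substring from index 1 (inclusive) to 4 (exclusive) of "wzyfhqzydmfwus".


Input string: 'wzyfhqzydmfwus'
Operation: slice [1:4]
Extract characters: s[1]='z', s[2]='y', s[3]='f'
Result: zyf


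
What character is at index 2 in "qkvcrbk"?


Input string: 'qkvcrbk'
Operation: get character at index 2
Index mapping: s[0]='q', s[1]='k', s[2]='v'
Result: 'v'


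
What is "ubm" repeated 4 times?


Input string: 'ubm'
Operation: repeat 4 times
Concatenation: 'ubm' + 'ubm' + 'ubm' + 'ubm'
Result: ubmubmubmubm


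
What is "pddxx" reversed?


Input string: 'pddxx'
Operation: reverse character order
Original order: 'p' -> 'd' -> 'd' -> 'x' -> 'x'
Reversed order: 'x' -> 'x' -> 'd' -> 'd' -> 'p'
Result: xxddp


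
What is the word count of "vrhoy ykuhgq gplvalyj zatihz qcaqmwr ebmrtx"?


Input string: 'vrhoy ykuhgq gplvalyj zatihz qcaqmwr ebmrtx'
Operation: split by spaces
Words found: 'vrhoy', 'ykuhgq', 'gplvalyj', 'zatihz', 'qcaqmwr', 'ebmrtx'
Word count: 6


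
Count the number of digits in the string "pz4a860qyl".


Input string: 'pz4a860qyl'
Operation: count digit characters (0-9)
Scan: 'p', 'z', '4'(digit), 'a', '8'(digit), '6'(digit), '0'(digit), 'q', 'y', 'l'
Digits found: 4
Result: 4


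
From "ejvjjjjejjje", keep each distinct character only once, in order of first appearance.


Input: 'ejvjjjjejjje'
Operation: keep first occurrence of each character
Scan: s[0]='e' new -> keep; s[1]='j' new -> keep; s[2]='v' new -> keep; s[3]='j' seen -> skip; s[4]='j' seen -> skip; s[5]='j' seen -> skip; s[6]='j' seen -> skip; s[7]='e' seen -> skip; s[8]='j' seen -> skip; s[9]='j' seen -> skip; s[10]='j' seen -> skip; s[11]='e' seen -> skip
Result: ejv


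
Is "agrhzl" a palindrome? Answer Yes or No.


Input string: 'agrhzl'
Reversed: 'lzhrga'
Compare pairs: s[0]='a' vs s[5]='l' (mismatch), s[1]='g' vs s[4]='z' (mismatch), s[2]='r' vs s[3]='h' (mismatch)
Palindrome: No


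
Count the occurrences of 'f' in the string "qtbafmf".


Input string: 'qtbafmf'
Target character: 'f'
Scan each position: s[4]='f', s[6]='f'
Matches found at indices: 4, 6
Total: 2


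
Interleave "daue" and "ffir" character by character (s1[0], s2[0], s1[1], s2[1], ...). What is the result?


String 1: 'daue'
String 2: 'ffir'
Operation: alternate characters
Pairs: 'd'+'f', 'a'+'f', 'u'+'i', 'e'+'r'
Result: dfafuier


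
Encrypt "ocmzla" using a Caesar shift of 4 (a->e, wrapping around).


Input: 'ocmzla', shift = 4
Operation: for each letter, (position + 4) mod 26
Mapping: 'o'(14+4=18)->'s', 'c'(2+4=6)->'g', 'm'(12+4=16)->'q', 'z'(25+4=29, 29 mod 26=3)->'d', 'l'(11+4=15)->'p', 'a'(0+4=4)->'e'
Result: sgqdpe


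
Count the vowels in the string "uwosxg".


Input string: 'uwosxg'
Operation: count vowels (a, e, i, o, u)
Scan: s[0]='u' (vowel), s[1]='w', s[2]='o' (vowel), s[3]='s', s[4]='x', s[5]='g'
Vowels found: 2
Result: 2


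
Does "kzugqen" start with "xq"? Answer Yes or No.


Input string: 'kzugqen'
Prefix to check: 'xq'
First 2 characters of input: 'kz'
Match: False
Result: No


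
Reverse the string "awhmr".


Input string: 'awhmr'
Operation: reverse character order
Original order: 'a' -> 'w' -> 'h' -> 'm' -> 'r'
Reversed order: 'r' -> 'm' -> 'h' -> 'w' -> 'a'
Result: rmhwa


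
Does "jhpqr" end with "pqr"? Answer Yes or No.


Input string: 'jhpqr'
Suffix to check: 'pqr'
Last 3 characters of input: 'pqr'
Match: True
Result: Yes


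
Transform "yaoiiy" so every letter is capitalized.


Input string: 'yaoiiy'
Operation: convert each letter to uppercase
Mapping: 'y'->'Y', 'a'->'A', 'o'->'O', 'i'->'I', 'i'->'I', 'y'->'Y'
Result: YAOIIY


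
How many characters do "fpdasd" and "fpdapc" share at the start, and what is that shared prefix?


String 1: 'fpdasd'
String 2: 'fpdapc'
Compare position by position:
pos 0: 'f' vs 'f' match
pos 1: 'p' vs 'p' match
pos 2: 'd' vs 'd' match
pos 3: 'a' vs 'a' match
pos 4: 's' vs 'p' differ -> stop
Longest common prefix: "fpda" (length 4)


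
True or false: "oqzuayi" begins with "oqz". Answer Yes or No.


Input string: 'oqzuayi'
Prefix to check: 'oqz'
First 3 characters of input: 'oqz'
Match: True
Result: Yes


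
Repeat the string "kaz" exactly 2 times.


Input string: 'kaz'
Operation: repeat 2 times
Concatenation: 'kaz' + 'kaz'
Result: kazkaz


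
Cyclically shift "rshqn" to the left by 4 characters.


Input: 'rshqn', shift = 4
Operation: split at index 4 and swap parts
Front part s[0:4] = 'rshq'
Back part s[4:] = 'n'
Rotated = back + front = 'n' + 'rshq'
Result: nrshq


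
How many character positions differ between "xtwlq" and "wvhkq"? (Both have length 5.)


String 1: 'xtwlq'
String 2: 'wvhkq'
Compare each position: pos 0: 'x'!='w', pos 1: 't'!='v', pos 2: 'w'!='h', pos 3: 'l'!='k', pos 4: 'q'=='q'
Differing positions: 4
Hamming distance: 4


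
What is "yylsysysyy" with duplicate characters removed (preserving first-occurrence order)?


Input: 'yylsysysyy'
Operation: keep first occurrence of each character
Scan: s[0]='y' new -> keep; s[1]='y' seen -> skip; s[2]='l' new -> keep; s[3]='s' new -> keep; s[4]='y' seen -> skip; s[5]='s' seen -> skip; s[6]='y' seen -> skip; s[7]='s' seen -> skip; s[8]='y' seen -> skip; s[9]='y' seen -> skip
Result: yls


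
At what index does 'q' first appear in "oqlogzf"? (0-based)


Input string: 'oqlogzf'
Target: 'q'
Scanning left to right: s[0]='o', s[1]='q'
First match at index: 1


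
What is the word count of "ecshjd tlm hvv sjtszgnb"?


Input string: 'ecshjd tlm hvv sjtszgnb'
Operation: split by spaces
Words found: 'ecshjd', 'tlm', 'hvv', 'sjtszgnb'
Word count: 4


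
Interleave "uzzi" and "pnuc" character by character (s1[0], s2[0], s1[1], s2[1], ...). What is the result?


String 1: 'uzzi'
String 2: 'pnuc'
Operation: alternate characters
Pairs: 'u'+'p', 'z'+'n', 'z'+'u', 'i'+'c'
Result: upznzuic


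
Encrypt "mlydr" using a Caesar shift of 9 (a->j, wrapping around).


Input: 'mlydr', shift = 9
Operation: for each letter, (position + 9) mod 26
Mapping: 'm'(12+9=21)->'v', 'l'(11+9=20)->'u', 'y'(24+9=33, 33 mod 26=7)->'h', 'd'(3+9=12)->'m', 'r'(17+9=26, 26 mod 26=0)->'a'
Result: vuhma


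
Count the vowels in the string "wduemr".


Input string: 'wduemr'
Operation: count vowels (a, e, i, o, u)
Scan: s[0]='w', s[1]='d', s[2]='u' (vowel), s[3]='e' (vowel), s[4]='m', s[5]='r'
Vowels found: 2
Result: 2


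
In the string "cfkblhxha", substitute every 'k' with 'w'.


Input string: 'cfkblhxha'
Operation: replace 'k' with 'w'
Positions of 'k': 2
After replacement: cfwblhxha


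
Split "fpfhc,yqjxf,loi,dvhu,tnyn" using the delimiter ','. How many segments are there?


Input string: 'fpfhc,yqjxf,loi,dvhu,tnyn'
Delimiter: ','
Split result: 'fpfhc', 'yqjxf', 'loi', 'dvhu', 'tnyn'
Number of parts: 5


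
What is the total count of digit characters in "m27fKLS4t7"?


Input string: 'm27fKLS4t7'
Operation: count digit characters (0-9)
Scan: 'm', '2'(digit), '7'(digit), 'f', 'K', 'L', 'S', '4'(digit), 't', '7'(digit)
Digits found: 4
Result: 4


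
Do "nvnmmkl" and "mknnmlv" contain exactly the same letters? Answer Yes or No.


String 1: 'nvnmmkl' -> sorted: 'klmmnnv'
String 2: 'mknnmlv' -> sorted: 'klmmnnv'
Compare sorted forms: 'klmmnnv' == 'klmmnnv'
Anagram: Yes


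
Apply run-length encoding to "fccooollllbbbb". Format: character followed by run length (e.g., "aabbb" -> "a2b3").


Input: 'fccooollllbbbb'
Operation: identify consecutive runs
Runs: 'f' -> f1, 'cc' -> c2, 'ooo' -> o3, 'llll' -> l4, 'bbbb' -> b4
Encoded: f1c2o3l4b4


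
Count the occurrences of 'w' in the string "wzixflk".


Input string: 'wzixflk'
Target character: 'w'
Scan each position: s[0]='w'
Matches found at indices: 0
Total: 1


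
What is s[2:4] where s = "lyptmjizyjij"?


Input string: 'lyptmjizyjij'
Operation: slice [2:4]
Extract characters: s[2]='p', s[3]='t'
Result: pt


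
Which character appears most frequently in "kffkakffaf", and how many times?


Input: 'kffkakffaf'
Operation: tally each character
Counts: 'a':2, 'f':5, 'k':3
Maximum: 'f' appears 5 times


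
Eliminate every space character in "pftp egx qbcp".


Input string: 'pftp egx qbcp'
Operation: remove all spaces
Words: 'pftp', 'egx', 'qbcp'
Join without spaces: pftpegxqbcp


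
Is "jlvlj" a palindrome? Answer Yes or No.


Input string: 'jlvlj'
Reversed: 'jlvlj'
Compare pairs: s[0]='j' vs s[4]='j' (match), s[1]='l' vs s[3]='l' (match)
Palindrome: Yes


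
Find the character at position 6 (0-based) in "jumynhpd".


Input string: 'jumynhpd'
Operation: get character at index 6
Index mapping: s[0]='j', s[1]='u', s[2]='m', s[3]='y', s[4]='n', s[5]='h', s[6]='p'
Result: 'p'


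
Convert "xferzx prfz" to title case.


Input string: 'xferzx prfz'
Operation: capitalize first letter of each word
Word transformations: 'xferzx'->'Xferzx', 'prfz'->'Prfz'
Result: Xferzx Prfz


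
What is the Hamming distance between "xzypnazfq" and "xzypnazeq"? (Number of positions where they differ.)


String 1: 'xzypnazfq'
String 2: 'xzypnazeq'
Compare each position: pos 0: 'x'=='x', pos 1: 'z'=='z', pos 2: 'y'=='y', pos 3: 'p'=='p', pos 4: 'n'=='n', pos 5: 'a'=='a', pos 6: 'z'=='z', pos 7: 'f'!='e', pos 8: 'q'=='q'
Differing positions: 1
Hamming distance: 1


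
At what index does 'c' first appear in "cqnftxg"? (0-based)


Input string: 'cqnftxg'
Target: 'c'
Scanning left to right: s[0]='c'
First match at index: 0


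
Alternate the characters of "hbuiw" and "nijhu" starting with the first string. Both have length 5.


String 1: 'hbuiw'
String 2: 'nijhu'
Operation: alternate characters
Pairs: 'h'+'n', 'b'+'i', 'u'+'j', 'i'+'h', 'w'+'u'
Result: hnbiujihwu


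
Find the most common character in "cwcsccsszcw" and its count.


Input: 'cwcsccsszcw'
Operation: tally each character
Counts: 'c':5, 's':3, 'w':2, 'z':1
Maximum: 'c' appears 5 times


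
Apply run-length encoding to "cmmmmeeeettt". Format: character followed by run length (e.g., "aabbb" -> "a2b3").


Input: 'cmmmmeeeettt'
Operation: identify consecutive runs
Runs: 'c' -> c1, 'mmmm' -> m4, 'eeee' -> e4, 'ttt' -> t3
Encoded: c1m4e4t3


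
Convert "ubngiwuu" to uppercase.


Input string: 'ubngiwuu'
Operation: convert each letter to uppercase
Mapping: 'u'->'U', 'b'->'B', 'n'->'N', 'g'->'G', 'i'->'I', 'w'->'W', 'u'->'U', 'u'->'U'
Result: UBNGIWUU


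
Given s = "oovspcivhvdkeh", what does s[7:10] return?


Input string: 'oovspcivhvdkeh'
Operation: slice [7:10]
Extract characters: s[7]='v', s[8]='h', s[9]='v'
Result: vhv


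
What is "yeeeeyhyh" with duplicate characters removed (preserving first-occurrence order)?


Input: 'yeeeeyhyh'
Operation: keep first occurrence of each character
Scan: s[0]='y' new -> keep; s[1]='e' new -> keep; s[2]='e' seen -> skip; s[3]='e' seen -> skip; s[4]='e' seen -> skip; s[5]='y' seen -> skip; s[6]='h' new -> keep; s[7]='y' seen -> skip; s[8]='h' seen -> skip
Result: yeh


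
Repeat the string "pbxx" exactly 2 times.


Input string: 'pbxx'
Operation: repeat 2 times
Concatenation: 'pbxx' + 'pbxx'
Result: pbxxpbxx
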